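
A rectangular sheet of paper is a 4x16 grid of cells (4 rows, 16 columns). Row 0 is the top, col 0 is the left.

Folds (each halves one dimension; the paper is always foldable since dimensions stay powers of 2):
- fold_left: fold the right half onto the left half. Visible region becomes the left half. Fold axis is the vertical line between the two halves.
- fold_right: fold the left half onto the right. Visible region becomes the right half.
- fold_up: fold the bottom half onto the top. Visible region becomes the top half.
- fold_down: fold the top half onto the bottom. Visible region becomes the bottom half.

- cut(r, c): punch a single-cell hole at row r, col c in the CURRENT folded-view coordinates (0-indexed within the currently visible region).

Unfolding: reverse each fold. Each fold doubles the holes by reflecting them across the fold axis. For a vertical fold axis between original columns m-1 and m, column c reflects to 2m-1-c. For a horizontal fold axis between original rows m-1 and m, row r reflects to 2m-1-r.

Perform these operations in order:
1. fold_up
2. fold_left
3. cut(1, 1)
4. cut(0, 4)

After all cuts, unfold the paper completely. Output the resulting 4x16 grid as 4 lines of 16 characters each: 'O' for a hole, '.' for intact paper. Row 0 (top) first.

Answer: ....O......O....
.O............O.
.O............O.
....O......O....

Derivation:
Op 1 fold_up: fold axis h@2; visible region now rows[0,2) x cols[0,16) = 2x16
Op 2 fold_left: fold axis v@8; visible region now rows[0,2) x cols[0,8) = 2x8
Op 3 cut(1, 1): punch at orig (1,1); cuts so far [(1, 1)]; region rows[0,2) x cols[0,8) = 2x8
Op 4 cut(0, 4): punch at orig (0,4); cuts so far [(0, 4), (1, 1)]; region rows[0,2) x cols[0,8) = 2x8
Unfold 1 (reflect across v@8): 4 holes -> [(0, 4), (0, 11), (1, 1), (1, 14)]
Unfold 2 (reflect across h@2): 8 holes -> [(0, 4), (0, 11), (1, 1), (1, 14), (2, 1), (2, 14), (3, 4), (3, 11)]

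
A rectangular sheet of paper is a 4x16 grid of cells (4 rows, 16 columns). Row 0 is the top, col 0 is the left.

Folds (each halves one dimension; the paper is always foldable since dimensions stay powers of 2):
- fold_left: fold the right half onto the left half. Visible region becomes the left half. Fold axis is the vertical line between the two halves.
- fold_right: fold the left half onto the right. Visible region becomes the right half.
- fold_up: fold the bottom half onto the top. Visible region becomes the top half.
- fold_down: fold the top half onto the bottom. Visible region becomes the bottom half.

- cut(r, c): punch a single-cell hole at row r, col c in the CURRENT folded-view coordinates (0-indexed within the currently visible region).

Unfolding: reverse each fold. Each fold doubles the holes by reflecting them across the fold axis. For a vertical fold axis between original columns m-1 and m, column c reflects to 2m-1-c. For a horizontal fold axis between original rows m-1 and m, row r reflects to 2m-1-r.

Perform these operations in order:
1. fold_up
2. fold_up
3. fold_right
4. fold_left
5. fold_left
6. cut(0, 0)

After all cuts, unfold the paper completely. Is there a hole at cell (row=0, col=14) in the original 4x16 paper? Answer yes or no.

Op 1 fold_up: fold axis h@2; visible region now rows[0,2) x cols[0,16) = 2x16
Op 2 fold_up: fold axis h@1; visible region now rows[0,1) x cols[0,16) = 1x16
Op 3 fold_right: fold axis v@8; visible region now rows[0,1) x cols[8,16) = 1x8
Op 4 fold_left: fold axis v@12; visible region now rows[0,1) x cols[8,12) = 1x4
Op 5 fold_left: fold axis v@10; visible region now rows[0,1) x cols[8,10) = 1x2
Op 6 cut(0, 0): punch at orig (0,8); cuts so far [(0, 8)]; region rows[0,1) x cols[8,10) = 1x2
Unfold 1 (reflect across v@10): 2 holes -> [(0, 8), (0, 11)]
Unfold 2 (reflect across v@12): 4 holes -> [(0, 8), (0, 11), (0, 12), (0, 15)]
Unfold 3 (reflect across v@8): 8 holes -> [(0, 0), (0, 3), (0, 4), (0, 7), (0, 8), (0, 11), (0, 12), (0, 15)]
Unfold 4 (reflect across h@1): 16 holes -> [(0, 0), (0, 3), (0, 4), (0, 7), (0, 8), (0, 11), (0, 12), (0, 15), (1, 0), (1, 3), (1, 4), (1, 7), (1, 8), (1, 11), (1, 12), (1, 15)]
Unfold 5 (reflect across h@2): 32 holes -> [(0, 0), (0, 3), (0, 4), (0, 7), (0, 8), (0, 11), (0, 12), (0, 15), (1, 0), (1, 3), (1, 4), (1, 7), (1, 8), (1, 11), (1, 12), (1, 15), (2, 0), (2, 3), (2, 4), (2, 7), (2, 8), (2, 11), (2, 12), (2, 15), (3, 0), (3, 3), (3, 4), (3, 7), (3, 8), (3, 11), (3, 12), (3, 15)]
Holes: [(0, 0), (0, 3), (0, 4), (0, 7), (0, 8), (0, 11), (0, 12), (0, 15), (1, 0), (1, 3), (1, 4), (1, 7), (1, 8), (1, 11), (1, 12), (1, 15), (2, 0), (2, 3), (2, 4), (2, 7), (2, 8), (2, 11), (2, 12), (2, 15), (3, 0), (3, 3), (3, 4), (3, 7), (3, 8), (3, 11), (3, 12), (3, 15)]

Answer: no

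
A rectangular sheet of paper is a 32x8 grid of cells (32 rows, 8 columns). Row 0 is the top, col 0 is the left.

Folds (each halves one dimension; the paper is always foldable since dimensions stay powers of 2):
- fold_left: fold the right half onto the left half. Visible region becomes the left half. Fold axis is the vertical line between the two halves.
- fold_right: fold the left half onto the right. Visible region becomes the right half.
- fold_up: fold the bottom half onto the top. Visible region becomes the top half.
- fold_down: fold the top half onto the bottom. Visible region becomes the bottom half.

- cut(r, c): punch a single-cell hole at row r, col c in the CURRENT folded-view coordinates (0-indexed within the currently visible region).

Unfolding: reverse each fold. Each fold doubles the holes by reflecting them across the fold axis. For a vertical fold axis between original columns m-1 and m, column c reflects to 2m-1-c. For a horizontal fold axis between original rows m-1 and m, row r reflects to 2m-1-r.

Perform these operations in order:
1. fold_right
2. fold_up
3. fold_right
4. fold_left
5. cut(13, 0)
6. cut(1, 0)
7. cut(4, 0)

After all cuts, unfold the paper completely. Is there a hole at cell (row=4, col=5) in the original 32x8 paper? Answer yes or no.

Op 1 fold_right: fold axis v@4; visible region now rows[0,32) x cols[4,8) = 32x4
Op 2 fold_up: fold axis h@16; visible region now rows[0,16) x cols[4,8) = 16x4
Op 3 fold_right: fold axis v@6; visible region now rows[0,16) x cols[6,8) = 16x2
Op 4 fold_left: fold axis v@7; visible region now rows[0,16) x cols[6,7) = 16x1
Op 5 cut(13, 0): punch at orig (13,6); cuts so far [(13, 6)]; region rows[0,16) x cols[6,7) = 16x1
Op 6 cut(1, 0): punch at orig (1,6); cuts so far [(1, 6), (13, 6)]; region rows[0,16) x cols[6,7) = 16x1
Op 7 cut(4, 0): punch at orig (4,6); cuts so far [(1, 6), (4, 6), (13, 6)]; region rows[0,16) x cols[6,7) = 16x1
Unfold 1 (reflect across v@7): 6 holes -> [(1, 6), (1, 7), (4, 6), (4, 7), (13, 6), (13, 7)]
Unfold 2 (reflect across v@6): 12 holes -> [(1, 4), (1, 5), (1, 6), (1, 7), (4, 4), (4, 5), (4, 6), (4, 7), (13, 4), (13, 5), (13, 6), (13, 7)]
Unfold 3 (reflect across h@16): 24 holes -> [(1, 4), (1, 5), (1, 6), (1, 7), (4, 4), (4, 5), (4, 6), (4, 7), (13, 4), (13, 5), (13, 6), (13, 7), (18, 4), (18, 5), (18, 6), (18, 7), (27, 4), (27, 5), (27, 6), (27, 7), (30, 4), (30, 5), (30, 6), (30, 7)]
Unfold 4 (reflect across v@4): 48 holes -> [(1, 0), (1, 1), (1, 2), (1, 3), (1, 4), (1, 5), (1, 6), (1, 7), (4, 0), (4, 1), (4, 2), (4, 3), (4, 4), (4, 5), (4, 6), (4, 7), (13, 0), (13, 1), (13, 2), (13, 3), (13, 4), (13, 5), (13, 6), (13, 7), (18, 0), (18, 1), (18, 2), (18, 3), (18, 4), (18, 5), (18, 6), (18, 7), (27, 0), (27, 1), (27, 2), (27, 3), (27, 4), (27, 5), (27, 6), (27, 7), (30, 0), (30, 1), (30, 2), (30, 3), (30, 4), (30, 5), (30, 6), (30, 7)]
Holes: [(1, 0), (1, 1), (1, 2), (1, 3), (1, 4), (1, 5), (1, 6), (1, 7), (4, 0), (4, 1), (4, 2), (4, 3), (4, 4), (4, 5), (4, 6), (4, 7), (13, 0), (13, 1), (13, 2), (13, 3), (13, 4), (13, 5), (13, 6), (13, 7), (18, 0), (18, 1), (18, 2), (18, 3), (18, 4), (18, 5), (18, 6), (18, 7), (27, 0), (27, 1), (27, 2), (27, 3), (27, 4), (27, 5), (27, 6), (27, 7), (30, 0), (30, 1), (30, 2), (30, 3), (30, 4), (30, 5), (30, 6), (30, 7)]

Answer: yes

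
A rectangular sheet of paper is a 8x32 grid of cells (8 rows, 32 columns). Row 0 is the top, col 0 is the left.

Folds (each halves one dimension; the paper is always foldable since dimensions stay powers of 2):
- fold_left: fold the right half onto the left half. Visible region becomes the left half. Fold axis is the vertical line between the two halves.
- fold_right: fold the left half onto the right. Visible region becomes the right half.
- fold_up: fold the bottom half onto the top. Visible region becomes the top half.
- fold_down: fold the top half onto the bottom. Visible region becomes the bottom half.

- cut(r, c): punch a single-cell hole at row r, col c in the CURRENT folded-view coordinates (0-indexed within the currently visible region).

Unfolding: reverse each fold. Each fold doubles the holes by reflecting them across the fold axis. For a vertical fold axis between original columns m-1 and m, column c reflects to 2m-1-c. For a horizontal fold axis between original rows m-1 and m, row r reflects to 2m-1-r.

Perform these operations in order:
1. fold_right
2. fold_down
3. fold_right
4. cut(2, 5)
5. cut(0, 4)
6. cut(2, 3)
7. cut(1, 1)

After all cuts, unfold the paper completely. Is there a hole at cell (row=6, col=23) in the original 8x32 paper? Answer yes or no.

Answer: no

Derivation:
Op 1 fold_right: fold axis v@16; visible region now rows[0,8) x cols[16,32) = 8x16
Op 2 fold_down: fold axis h@4; visible region now rows[4,8) x cols[16,32) = 4x16
Op 3 fold_right: fold axis v@24; visible region now rows[4,8) x cols[24,32) = 4x8
Op 4 cut(2, 5): punch at orig (6,29); cuts so far [(6, 29)]; region rows[4,8) x cols[24,32) = 4x8
Op 5 cut(0, 4): punch at orig (4,28); cuts so far [(4, 28), (6, 29)]; region rows[4,8) x cols[24,32) = 4x8
Op 6 cut(2, 3): punch at orig (6,27); cuts so far [(4, 28), (6, 27), (6, 29)]; region rows[4,8) x cols[24,32) = 4x8
Op 7 cut(1, 1): punch at orig (5,25); cuts so far [(4, 28), (5, 25), (6, 27), (6, 29)]; region rows[4,8) x cols[24,32) = 4x8
Unfold 1 (reflect across v@24): 8 holes -> [(4, 19), (4, 28), (5, 22), (5, 25), (6, 18), (6, 20), (6, 27), (6, 29)]
Unfold 2 (reflect across h@4): 16 holes -> [(1, 18), (1, 20), (1, 27), (1, 29), (2, 22), (2, 25), (3, 19), (3, 28), (4, 19), (4, 28), (5, 22), (5, 25), (6, 18), (6, 20), (6, 27), (6, 29)]
Unfold 3 (reflect across v@16): 32 holes -> [(1, 2), (1, 4), (1, 11), (1, 13), (1, 18), (1, 20), (1, 27), (1, 29), (2, 6), (2, 9), (2, 22), (2, 25), (3, 3), (3, 12), (3, 19), (3, 28), (4, 3), (4, 12), (4, 19), (4, 28), (5, 6), (5, 9), (5, 22), (5, 25), (6, 2), (6, 4), (6, 11), (6, 13), (6, 18), (6, 20), (6, 27), (6, 29)]
Holes: [(1, 2), (1, 4), (1, 11), (1, 13), (1, 18), (1, 20), (1, 27), (1, 29), (2, 6), (2, 9), (2, 22), (2, 25), (3, 3), (3, 12), (3, 19), (3, 28), (4, 3), (4, 12), (4, 19), (4, 28), (5, 6), (5, 9), (5, 22), (5, 25), (6, 2), (6, 4), (6, 11), (6, 13), (6, 18), (6, 20), (6, 27), (6, 29)]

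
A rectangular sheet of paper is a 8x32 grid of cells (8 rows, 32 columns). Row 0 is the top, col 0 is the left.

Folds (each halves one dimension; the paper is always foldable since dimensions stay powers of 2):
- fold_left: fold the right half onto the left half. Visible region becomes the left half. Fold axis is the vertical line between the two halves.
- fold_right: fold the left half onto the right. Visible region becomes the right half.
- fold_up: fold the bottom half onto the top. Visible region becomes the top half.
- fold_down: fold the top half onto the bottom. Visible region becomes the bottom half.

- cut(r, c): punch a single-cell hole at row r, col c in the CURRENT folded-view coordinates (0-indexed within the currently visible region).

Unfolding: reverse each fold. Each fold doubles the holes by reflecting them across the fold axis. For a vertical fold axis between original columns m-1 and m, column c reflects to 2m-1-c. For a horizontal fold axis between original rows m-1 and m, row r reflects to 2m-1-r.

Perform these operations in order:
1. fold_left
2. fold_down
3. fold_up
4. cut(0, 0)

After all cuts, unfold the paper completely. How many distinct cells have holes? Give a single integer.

Answer: 8

Derivation:
Op 1 fold_left: fold axis v@16; visible region now rows[0,8) x cols[0,16) = 8x16
Op 2 fold_down: fold axis h@4; visible region now rows[4,8) x cols[0,16) = 4x16
Op 3 fold_up: fold axis h@6; visible region now rows[4,6) x cols[0,16) = 2x16
Op 4 cut(0, 0): punch at orig (4,0); cuts so far [(4, 0)]; region rows[4,6) x cols[0,16) = 2x16
Unfold 1 (reflect across h@6): 2 holes -> [(4, 0), (7, 0)]
Unfold 2 (reflect across h@4): 4 holes -> [(0, 0), (3, 0), (4, 0), (7, 0)]
Unfold 3 (reflect across v@16): 8 holes -> [(0, 0), (0, 31), (3, 0), (3, 31), (4, 0), (4, 31), (7, 0), (7, 31)]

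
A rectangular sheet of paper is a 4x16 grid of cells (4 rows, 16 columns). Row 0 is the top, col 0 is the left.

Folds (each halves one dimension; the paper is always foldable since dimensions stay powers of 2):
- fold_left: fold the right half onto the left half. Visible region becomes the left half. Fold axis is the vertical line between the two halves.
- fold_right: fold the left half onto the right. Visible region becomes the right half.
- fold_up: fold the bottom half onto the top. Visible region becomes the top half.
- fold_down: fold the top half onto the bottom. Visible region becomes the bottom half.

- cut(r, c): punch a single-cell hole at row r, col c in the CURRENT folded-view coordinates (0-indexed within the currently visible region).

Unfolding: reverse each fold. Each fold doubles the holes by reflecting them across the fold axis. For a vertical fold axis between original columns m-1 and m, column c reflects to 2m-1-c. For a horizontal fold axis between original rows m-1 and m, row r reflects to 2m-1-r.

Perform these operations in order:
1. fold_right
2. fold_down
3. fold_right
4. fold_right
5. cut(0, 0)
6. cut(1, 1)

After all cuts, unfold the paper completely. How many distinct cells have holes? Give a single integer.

Answer: 32

Derivation:
Op 1 fold_right: fold axis v@8; visible region now rows[0,4) x cols[8,16) = 4x8
Op 2 fold_down: fold axis h@2; visible region now rows[2,4) x cols[8,16) = 2x8
Op 3 fold_right: fold axis v@12; visible region now rows[2,4) x cols[12,16) = 2x4
Op 4 fold_right: fold axis v@14; visible region now rows[2,4) x cols[14,16) = 2x2
Op 5 cut(0, 0): punch at orig (2,14); cuts so far [(2, 14)]; region rows[2,4) x cols[14,16) = 2x2
Op 6 cut(1, 1): punch at orig (3,15); cuts so far [(2, 14), (3, 15)]; region rows[2,4) x cols[14,16) = 2x2
Unfold 1 (reflect across v@14): 4 holes -> [(2, 13), (2, 14), (3, 12), (3, 15)]
Unfold 2 (reflect across v@12): 8 holes -> [(2, 9), (2, 10), (2, 13), (2, 14), (3, 8), (3, 11), (3, 12), (3, 15)]
Unfold 3 (reflect across h@2): 16 holes -> [(0, 8), (0, 11), (0, 12), (0, 15), (1, 9), (1, 10), (1, 13), (1, 14), (2, 9), (2, 10), (2, 13), (2, 14), (3, 8), (3, 11), (3, 12), (3, 15)]
Unfold 4 (reflect across v@8): 32 holes -> [(0, 0), (0, 3), (0, 4), (0, 7), (0, 8), (0, 11), (0, 12), (0, 15), (1, 1), (1, 2), (1, 5), (1, 6), (1, 9), (1, 10), (1, 13), (1, 14), (2, 1), (2, 2), (2, 5), (2, 6), (2, 9), (2, 10), (2, 13), (2, 14), (3, 0), (3, 3), (3, 4), (3, 7), (3, 8), (3, 11), (3, 12), (3, 15)]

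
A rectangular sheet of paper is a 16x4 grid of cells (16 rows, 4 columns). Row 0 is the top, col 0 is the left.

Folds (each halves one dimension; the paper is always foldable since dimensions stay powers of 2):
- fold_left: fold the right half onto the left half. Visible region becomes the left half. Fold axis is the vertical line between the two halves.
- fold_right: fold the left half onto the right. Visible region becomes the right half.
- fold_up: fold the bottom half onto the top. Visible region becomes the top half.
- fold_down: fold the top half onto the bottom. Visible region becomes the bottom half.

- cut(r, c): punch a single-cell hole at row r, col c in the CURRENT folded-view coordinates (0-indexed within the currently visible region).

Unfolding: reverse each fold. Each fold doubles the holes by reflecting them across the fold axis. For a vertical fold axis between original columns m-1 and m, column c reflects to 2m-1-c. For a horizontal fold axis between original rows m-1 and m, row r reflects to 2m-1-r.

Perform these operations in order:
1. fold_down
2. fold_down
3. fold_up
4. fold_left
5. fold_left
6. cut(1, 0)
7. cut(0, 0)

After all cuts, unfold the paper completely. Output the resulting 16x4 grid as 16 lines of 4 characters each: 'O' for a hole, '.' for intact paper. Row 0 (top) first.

Op 1 fold_down: fold axis h@8; visible region now rows[8,16) x cols[0,4) = 8x4
Op 2 fold_down: fold axis h@12; visible region now rows[12,16) x cols[0,4) = 4x4
Op 3 fold_up: fold axis h@14; visible region now rows[12,14) x cols[0,4) = 2x4
Op 4 fold_left: fold axis v@2; visible region now rows[12,14) x cols[0,2) = 2x2
Op 5 fold_left: fold axis v@1; visible region now rows[12,14) x cols[0,1) = 2x1
Op 6 cut(1, 0): punch at orig (13,0); cuts so far [(13, 0)]; region rows[12,14) x cols[0,1) = 2x1
Op 7 cut(0, 0): punch at orig (12,0); cuts so far [(12, 0), (13, 0)]; region rows[12,14) x cols[0,1) = 2x1
Unfold 1 (reflect across v@1): 4 holes -> [(12, 0), (12, 1), (13, 0), (13, 1)]
Unfold 2 (reflect across v@2): 8 holes -> [(12, 0), (12, 1), (12, 2), (12, 3), (13, 0), (13, 1), (13, 2), (13, 3)]
Unfold 3 (reflect across h@14): 16 holes -> [(12, 0), (12, 1), (12, 2), (12, 3), (13, 0), (13, 1), (13, 2), (13, 3), (14, 0), (14, 1), (14, 2), (14, 3), (15, 0), (15, 1), (15, 2), (15, 3)]
Unfold 4 (reflect across h@12): 32 holes -> [(8, 0), (8, 1), (8, 2), (8, 3), (9, 0), (9, 1), (9, 2), (9, 3), (10, 0), (10, 1), (10, 2), (10, 3), (11, 0), (11, 1), (11, 2), (11, 3), (12, 0), (12, 1), (12, 2), (12, 3), (13, 0), (13, 1), (13, 2), (13, 3), (14, 0), (14, 1), (14, 2), (14, 3), (15, 0), (15, 1), (15, 2), (15, 3)]
Unfold 5 (reflect across h@8): 64 holes -> [(0, 0), (0, 1), (0, 2), (0, 3), (1, 0), (1, 1), (1, 2), (1, 3), (2, 0), (2, 1), (2, 2), (2, 3), (3, 0), (3, 1), (3, 2), (3, 3), (4, 0), (4, 1), (4, 2), (4, 3), (5, 0), (5, 1), (5, 2), (5, 3), (6, 0), (6, 1), (6, 2), (6, 3), (7, 0), (7, 1), (7, 2), (7, 3), (8, 0), (8, 1), (8, 2), (8, 3), (9, 0), (9, 1), (9, 2), (9, 3), (10, 0), (10, 1), (10, 2), (10, 3), (11, 0), (11, 1), (11, 2), (11, 3), (12, 0), (12, 1), (12, 2), (12, 3), (13, 0), (13, 1), (13, 2), (13, 3), (14, 0), (14, 1), (14, 2), (14, 3), (15, 0), (15, 1), (15, 2), (15, 3)]

Answer: OOOO
OOOO
OOOO
OOOO
OOOO
OOOO
OOOO
OOOO
OOOO
OOOO
OOOO
OOOO
OOOO
OOOO
OOOO
OOOO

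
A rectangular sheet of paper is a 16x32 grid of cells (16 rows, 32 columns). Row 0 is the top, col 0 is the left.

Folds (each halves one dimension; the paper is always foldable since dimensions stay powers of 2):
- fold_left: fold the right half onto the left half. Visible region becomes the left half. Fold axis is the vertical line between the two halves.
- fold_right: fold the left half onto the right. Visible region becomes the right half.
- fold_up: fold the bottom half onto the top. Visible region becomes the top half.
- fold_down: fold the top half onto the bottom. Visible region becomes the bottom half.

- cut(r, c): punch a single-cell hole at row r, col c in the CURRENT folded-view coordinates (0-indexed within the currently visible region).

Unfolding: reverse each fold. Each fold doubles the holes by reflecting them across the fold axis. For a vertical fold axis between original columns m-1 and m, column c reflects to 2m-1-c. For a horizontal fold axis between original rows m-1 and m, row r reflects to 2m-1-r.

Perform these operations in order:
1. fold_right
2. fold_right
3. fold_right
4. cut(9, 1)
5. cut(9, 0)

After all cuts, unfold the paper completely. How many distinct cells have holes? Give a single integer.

Answer: 16

Derivation:
Op 1 fold_right: fold axis v@16; visible region now rows[0,16) x cols[16,32) = 16x16
Op 2 fold_right: fold axis v@24; visible region now rows[0,16) x cols[24,32) = 16x8
Op 3 fold_right: fold axis v@28; visible region now rows[0,16) x cols[28,32) = 16x4
Op 4 cut(9, 1): punch at orig (9,29); cuts so far [(9, 29)]; region rows[0,16) x cols[28,32) = 16x4
Op 5 cut(9, 0): punch at orig (9,28); cuts so far [(9, 28), (9, 29)]; region rows[0,16) x cols[28,32) = 16x4
Unfold 1 (reflect across v@28): 4 holes -> [(9, 26), (9, 27), (9, 28), (9, 29)]
Unfold 2 (reflect across v@24): 8 holes -> [(9, 18), (9, 19), (9, 20), (9, 21), (9, 26), (9, 27), (9, 28), (9, 29)]
Unfold 3 (reflect across v@16): 16 holes -> [(9, 2), (9, 3), (9, 4), (9, 5), (9, 10), (9, 11), (9, 12), (9, 13), (9, 18), (9, 19), (9, 20), (9, 21), (9, 26), (9, 27), (9, 28), (9, 29)]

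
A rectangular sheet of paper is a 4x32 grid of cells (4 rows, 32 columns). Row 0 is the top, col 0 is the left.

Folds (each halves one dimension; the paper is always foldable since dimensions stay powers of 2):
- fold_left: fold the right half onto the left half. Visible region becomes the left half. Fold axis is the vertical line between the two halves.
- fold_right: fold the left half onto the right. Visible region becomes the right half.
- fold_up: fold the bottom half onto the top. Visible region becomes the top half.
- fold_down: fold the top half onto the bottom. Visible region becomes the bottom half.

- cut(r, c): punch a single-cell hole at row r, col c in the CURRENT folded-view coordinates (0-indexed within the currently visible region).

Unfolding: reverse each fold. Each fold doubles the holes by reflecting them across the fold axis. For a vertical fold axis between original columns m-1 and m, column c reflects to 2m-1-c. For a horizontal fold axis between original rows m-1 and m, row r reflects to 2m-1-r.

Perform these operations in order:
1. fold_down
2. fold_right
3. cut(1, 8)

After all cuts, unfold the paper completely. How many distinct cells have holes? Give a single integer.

Op 1 fold_down: fold axis h@2; visible region now rows[2,4) x cols[0,32) = 2x32
Op 2 fold_right: fold axis v@16; visible region now rows[2,4) x cols[16,32) = 2x16
Op 3 cut(1, 8): punch at orig (3,24); cuts so far [(3, 24)]; region rows[2,4) x cols[16,32) = 2x16
Unfold 1 (reflect across v@16): 2 holes -> [(3, 7), (3, 24)]
Unfold 2 (reflect across h@2): 4 holes -> [(0, 7), (0, 24), (3, 7), (3, 24)]

Answer: 4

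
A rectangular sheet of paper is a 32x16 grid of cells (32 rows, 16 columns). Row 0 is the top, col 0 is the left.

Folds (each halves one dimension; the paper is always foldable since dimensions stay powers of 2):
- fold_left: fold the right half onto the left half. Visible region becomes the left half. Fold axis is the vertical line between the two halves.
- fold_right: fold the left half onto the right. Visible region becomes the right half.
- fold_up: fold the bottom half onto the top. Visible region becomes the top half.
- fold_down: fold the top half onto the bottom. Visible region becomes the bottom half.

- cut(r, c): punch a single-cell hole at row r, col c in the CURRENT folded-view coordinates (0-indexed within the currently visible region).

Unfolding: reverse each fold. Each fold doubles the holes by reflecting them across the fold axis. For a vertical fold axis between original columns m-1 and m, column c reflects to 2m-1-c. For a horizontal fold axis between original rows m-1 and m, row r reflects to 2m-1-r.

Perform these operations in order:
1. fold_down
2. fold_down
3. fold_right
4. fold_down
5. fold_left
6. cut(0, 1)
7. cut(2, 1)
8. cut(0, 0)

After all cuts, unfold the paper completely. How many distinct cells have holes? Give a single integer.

Answer: 96

Derivation:
Op 1 fold_down: fold axis h@16; visible region now rows[16,32) x cols[0,16) = 16x16
Op 2 fold_down: fold axis h@24; visible region now rows[24,32) x cols[0,16) = 8x16
Op 3 fold_right: fold axis v@8; visible region now rows[24,32) x cols[8,16) = 8x8
Op 4 fold_down: fold axis h@28; visible region now rows[28,32) x cols[8,16) = 4x8
Op 5 fold_left: fold axis v@12; visible region now rows[28,32) x cols[8,12) = 4x4
Op 6 cut(0, 1): punch at orig (28,9); cuts so far [(28, 9)]; region rows[28,32) x cols[8,12) = 4x4
Op 7 cut(2, 1): punch at orig (30,9); cuts so far [(28, 9), (30, 9)]; region rows[28,32) x cols[8,12) = 4x4
Op 8 cut(0, 0): punch at orig (28,8); cuts so far [(28, 8), (28, 9), (30, 9)]; region rows[28,32) x cols[8,12) = 4x4
Unfold 1 (reflect across v@12): 6 holes -> [(28, 8), (28, 9), (28, 14), (28, 15), (30, 9), (30, 14)]
Unfold 2 (reflect across h@28): 12 holes -> [(25, 9), (25, 14), (27, 8), (27, 9), (27, 14), (27, 15), (28, 8), (28, 9), (28, 14), (28, 15), (30, 9), (30, 14)]
Unfold 3 (reflect across v@8): 24 holes -> [(25, 1), (25, 6), (25, 9), (25, 14), (27, 0), (27, 1), (27, 6), (27, 7), (27, 8), (27, 9), (27, 14), (27, 15), (28, 0), (28, 1), (28, 6), (28, 7), (28, 8), (28, 9), (28, 14), (28, 15), (30, 1), (30, 6), (30, 9), (30, 14)]
Unfold 4 (reflect across h@24): 48 holes -> [(17, 1), (17, 6), (17, 9), (17, 14), (19, 0), (19, 1), (19, 6), (19, 7), (19, 8), (19, 9), (19, 14), (19, 15), (20, 0), (20, 1), (20, 6), (20, 7), (20, 8), (20, 9), (20, 14), (20, 15), (22, 1), (22, 6), (22, 9), (22, 14), (25, 1), (25, 6), (25, 9), (25, 14), (27, 0), (27, 1), (27, 6), (27, 7), (27, 8), (27, 9), (27, 14), (27, 15), (28, 0), (28, 1), (28, 6), (28, 7), (28, 8), (28, 9), (28, 14), (28, 15), (30, 1), (30, 6), (30, 9), (30, 14)]
Unfold 5 (reflect across h@16): 96 holes -> [(1, 1), (1, 6), (1, 9), (1, 14), (3, 0), (3, 1), (3, 6), (3, 7), (3, 8), (3, 9), (3, 14), (3, 15), (4, 0), (4, 1), (4, 6), (4, 7), (4, 8), (4, 9), (4, 14), (4, 15), (6, 1), (6, 6), (6, 9), (6, 14), (9, 1), (9, 6), (9, 9), (9, 14), (11, 0), (11, 1), (11, 6), (11, 7), (11, 8), (11, 9), (11, 14), (11, 15), (12, 0), (12, 1), (12, 6), (12, 7), (12, 8), (12, 9), (12, 14), (12, 15), (14, 1), (14, 6), (14, 9), (14, 14), (17, 1), (17, 6), (17, 9), (17, 14), (19, 0), (19, 1), (19, 6), (19, 7), (19, 8), (19, 9), (19, 14), (19, 15), (20, 0), (20, 1), (20, 6), (20, 7), (20, 8), (20, 9), (20, 14), (20, 15), (22, 1), (22, 6), (22, 9), (22, 14), (25, 1), (25, 6), (25, 9), (25, 14), (27, 0), (27, 1), (27, 6), (27, 7), (27, 8), (27, 9), (27, 14), (27, 15), (28, 0), (28, 1), (28, 6), (28, 7), (28, 8), (28, 9), (28, 14), (28, 15), (30, 1), (30, 6), (30, 9), (30, 14)]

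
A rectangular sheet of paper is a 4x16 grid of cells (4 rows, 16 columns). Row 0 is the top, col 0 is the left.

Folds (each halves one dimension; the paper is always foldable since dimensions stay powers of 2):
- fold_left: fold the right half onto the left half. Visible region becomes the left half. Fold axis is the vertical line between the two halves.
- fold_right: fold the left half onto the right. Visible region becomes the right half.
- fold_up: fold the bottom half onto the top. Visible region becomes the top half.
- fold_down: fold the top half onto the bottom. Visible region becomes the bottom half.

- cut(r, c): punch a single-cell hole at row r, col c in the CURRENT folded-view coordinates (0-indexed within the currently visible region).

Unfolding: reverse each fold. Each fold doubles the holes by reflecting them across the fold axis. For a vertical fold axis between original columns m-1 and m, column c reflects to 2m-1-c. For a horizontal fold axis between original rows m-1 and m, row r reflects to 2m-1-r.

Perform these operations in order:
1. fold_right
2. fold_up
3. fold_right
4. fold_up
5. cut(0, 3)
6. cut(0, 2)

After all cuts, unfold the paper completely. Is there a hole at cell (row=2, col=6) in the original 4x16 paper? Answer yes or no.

Op 1 fold_right: fold axis v@8; visible region now rows[0,4) x cols[8,16) = 4x8
Op 2 fold_up: fold axis h@2; visible region now rows[0,2) x cols[8,16) = 2x8
Op 3 fold_right: fold axis v@12; visible region now rows[0,2) x cols[12,16) = 2x4
Op 4 fold_up: fold axis h@1; visible region now rows[0,1) x cols[12,16) = 1x4
Op 5 cut(0, 3): punch at orig (0,15); cuts so far [(0, 15)]; region rows[0,1) x cols[12,16) = 1x4
Op 6 cut(0, 2): punch at orig (0,14); cuts so far [(0, 14), (0, 15)]; region rows[0,1) x cols[12,16) = 1x4
Unfold 1 (reflect across h@1): 4 holes -> [(0, 14), (0, 15), (1, 14), (1, 15)]
Unfold 2 (reflect across v@12): 8 holes -> [(0, 8), (0, 9), (0, 14), (0, 15), (1, 8), (1, 9), (1, 14), (1, 15)]
Unfold 3 (reflect across h@2): 16 holes -> [(0, 8), (0, 9), (0, 14), (0, 15), (1, 8), (1, 9), (1, 14), (1, 15), (2, 8), (2, 9), (2, 14), (2, 15), (3, 8), (3, 9), (3, 14), (3, 15)]
Unfold 4 (reflect across v@8): 32 holes -> [(0, 0), (0, 1), (0, 6), (0, 7), (0, 8), (0, 9), (0, 14), (0, 15), (1, 0), (1, 1), (1, 6), (1, 7), (1, 8), (1, 9), (1, 14), (1, 15), (2, 0), (2, 1), (2, 6), (2, 7), (2, 8), (2, 9), (2, 14), (2, 15), (3, 0), (3, 1), (3, 6), (3, 7), (3, 8), (3, 9), (3, 14), (3, 15)]
Holes: [(0, 0), (0, 1), (0, 6), (0, 7), (0, 8), (0, 9), (0, 14), (0, 15), (1, 0), (1, 1), (1, 6), (1, 7), (1, 8), (1, 9), (1, 14), (1, 15), (2, 0), (2, 1), (2, 6), (2, 7), (2, 8), (2, 9), (2, 14), (2, 15), (3, 0), (3, 1), (3, 6), (3, 7), (3, 8), (3, 9), (3, 14), (3, 15)]

Answer: yes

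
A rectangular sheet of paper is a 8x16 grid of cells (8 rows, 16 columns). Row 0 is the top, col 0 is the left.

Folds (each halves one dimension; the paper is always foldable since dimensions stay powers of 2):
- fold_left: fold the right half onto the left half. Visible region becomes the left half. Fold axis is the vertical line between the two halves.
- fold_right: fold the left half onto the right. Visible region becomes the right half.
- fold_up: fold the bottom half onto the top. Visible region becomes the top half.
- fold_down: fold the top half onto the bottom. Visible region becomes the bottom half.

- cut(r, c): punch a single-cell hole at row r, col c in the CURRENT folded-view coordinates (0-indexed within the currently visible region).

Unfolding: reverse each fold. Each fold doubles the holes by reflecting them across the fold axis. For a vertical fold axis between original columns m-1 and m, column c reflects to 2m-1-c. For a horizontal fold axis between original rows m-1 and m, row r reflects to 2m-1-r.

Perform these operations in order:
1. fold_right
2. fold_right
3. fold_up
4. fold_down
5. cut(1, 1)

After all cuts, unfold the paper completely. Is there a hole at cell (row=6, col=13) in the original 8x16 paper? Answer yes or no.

Op 1 fold_right: fold axis v@8; visible region now rows[0,8) x cols[8,16) = 8x8
Op 2 fold_right: fold axis v@12; visible region now rows[0,8) x cols[12,16) = 8x4
Op 3 fold_up: fold axis h@4; visible region now rows[0,4) x cols[12,16) = 4x4
Op 4 fold_down: fold axis h@2; visible region now rows[2,4) x cols[12,16) = 2x4
Op 5 cut(1, 1): punch at orig (3,13); cuts so far [(3, 13)]; region rows[2,4) x cols[12,16) = 2x4
Unfold 1 (reflect across h@2): 2 holes -> [(0, 13), (3, 13)]
Unfold 2 (reflect across h@4): 4 holes -> [(0, 13), (3, 13), (4, 13), (7, 13)]
Unfold 3 (reflect across v@12): 8 holes -> [(0, 10), (0, 13), (3, 10), (3, 13), (4, 10), (4, 13), (7, 10), (7, 13)]
Unfold 4 (reflect across v@8): 16 holes -> [(0, 2), (0, 5), (0, 10), (0, 13), (3, 2), (3, 5), (3, 10), (3, 13), (4, 2), (4, 5), (4, 10), (4, 13), (7, 2), (7, 5), (7, 10), (7, 13)]
Holes: [(0, 2), (0, 5), (0, 10), (0, 13), (3, 2), (3, 5), (3, 10), (3, 13), (4, 2), (4, 5), (4, 10), (4, 13), (7, 2), (7, 5), (7, 10), (7, 13)]

Answer: no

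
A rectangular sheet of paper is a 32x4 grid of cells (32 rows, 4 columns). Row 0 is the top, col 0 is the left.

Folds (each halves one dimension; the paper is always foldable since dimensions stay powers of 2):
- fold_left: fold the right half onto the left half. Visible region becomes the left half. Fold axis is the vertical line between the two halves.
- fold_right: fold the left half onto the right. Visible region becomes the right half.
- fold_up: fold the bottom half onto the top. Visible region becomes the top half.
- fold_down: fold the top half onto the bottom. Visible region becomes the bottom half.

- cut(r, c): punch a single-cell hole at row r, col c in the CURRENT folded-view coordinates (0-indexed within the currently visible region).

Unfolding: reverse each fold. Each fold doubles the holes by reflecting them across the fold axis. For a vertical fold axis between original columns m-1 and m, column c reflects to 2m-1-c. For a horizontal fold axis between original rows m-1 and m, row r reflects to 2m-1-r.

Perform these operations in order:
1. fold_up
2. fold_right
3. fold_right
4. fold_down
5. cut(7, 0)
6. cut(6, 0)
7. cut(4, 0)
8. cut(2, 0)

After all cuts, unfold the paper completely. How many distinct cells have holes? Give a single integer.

Op 1 fold_up: fold axis h@16; visible region now rows[0,16) x cols[0,4) = 16x4
Op 2 fold_right: fold axis v@2; visible region now rows[0,16) x cols[2,4) = 16x2
Op 3 fold_right: fold axis v@3; visible region now rows[0,16) x cols[3,4) = 16x1
Op 4 fold_down: fold axis h@8; visible region now rows[8,16) x cols[3,4) = 8x1
Op 5 cut(7, 0): punch at orig (15,3); cuts so far [(15, 3)]; region rows[8,16) x cols[3,4) = 8x1
Op 6 cut(6, 0): punch at orig (14,3); cuts so far [(14, 3), (15, 3)]; region rows[8,16) x cols[3,4) = 8x1
Op 7 cut(4, 0): punch at orig (12,3); cuts so far [(12, 3), (14, 3), (15, 3)]; region rows[8,16) x cols[3,4) = 8x1
Op 8 cut(2, 0): punch at orig (10,3); cuts so far [(10, 3), (12, 3), (14, 3), (15, 3)]; region rows[8,16) x cols[3,4) = 8x1
Unfold 1 (reflect across h@8): 8 holes -> [(0, 3), (1, 3), (3, 3), (5, 3), (10, 3), (12, 3), (14, 3), (15, 3)]
Unfold 2 (reflect across v@3): 16 holes -> [(0, 2), (0, 3), (1, 2), (1, 3), (3, 2), (3, 3), (5, 2), (5, 3), (10, 2), (10, 3), (12, 2), (12, 3), (14, 2), (14, 3), (15, 2), (15, 3)]
Unfold 3 (reflect across v@2): 32 holes -> [(0, 0), (0, 1), (0, 2), (0, 3), (1, 0), (1, 1), (1, 2), (1, 3), (3, 0), (3, 1), (3, 2), (3, 3), (5, 0), (5, 1), (5, 2), (5, 3), (10, 0), (10, 1), (10, 2), (10, 3), (12, 0), (12, 1), (12, 2), (12, 3), (14, 0), (14, 1), (14, 2), (14, 3), (15, 0), (15, 1), (15, 2), (15, 3)]
Unfold 4 (reflect across h@16): 64 holes -> [(0, 0), (0, 1), (0, 2), (0, 3), (1, 0), (1, 1), (1, 2), (1, 3), (3, 0), (3, 1), (3, 2), (3, 3), (5, 0), (5, 1), (5, 2), (5, 3), (10, 0), (10, 1), (10, 2), (10, 3), (12, 0), (12, 1), (12, 2), (12, 3), (14, 0), (14, 1), (14, 2), (14, 3), (15, 0), (15, 1), (15, 2), (15, 3), (16, 0), (16, 1), (16, 2), (16, 3), (17, 0), (17, 1), (17, 2), (17, 3), (19, 0), (19, 1), (19, 2), (19, 3), (21, 0), (21, 1), (21, 2), (21, 3), (26, 0), (26, 1), (26, 2), (26, 3), (28, 0), (28, 1), (28, 2), (28, 3), (30, 0), (30, 1), (30, 2), (30, 3), (31, 0), (31, 1), (31, 2), (31, 3)]

Answer: 64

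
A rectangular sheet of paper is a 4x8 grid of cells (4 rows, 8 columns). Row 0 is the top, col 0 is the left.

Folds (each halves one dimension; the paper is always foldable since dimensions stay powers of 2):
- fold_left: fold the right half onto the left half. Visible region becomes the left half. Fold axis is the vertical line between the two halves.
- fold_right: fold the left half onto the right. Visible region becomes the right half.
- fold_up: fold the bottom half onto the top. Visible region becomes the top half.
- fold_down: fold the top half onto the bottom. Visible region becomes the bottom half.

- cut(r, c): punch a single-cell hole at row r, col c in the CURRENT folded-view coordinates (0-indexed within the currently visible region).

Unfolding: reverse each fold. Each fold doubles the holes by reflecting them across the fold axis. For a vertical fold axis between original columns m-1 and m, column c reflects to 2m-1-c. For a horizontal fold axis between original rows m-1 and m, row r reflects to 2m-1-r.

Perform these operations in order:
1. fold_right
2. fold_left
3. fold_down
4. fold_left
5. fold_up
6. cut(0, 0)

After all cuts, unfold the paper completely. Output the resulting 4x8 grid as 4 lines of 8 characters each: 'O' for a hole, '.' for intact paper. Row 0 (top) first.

Answer: OOOOOOOO
OOOOOOOO
OOOOOOOO
OOOOOOOO

Derivation:
Op 1 fold_right: fold axis v@4; visible region now rows[0,4) x cols[4,8) = 4x4
Op 2 fold_left: fold axis v@6; visible region now rows[0,4) x cols[4,6) = 4x2
Op 3 fold_down: fold axis h@2; visible region now rows[2,4) x cols[4,6) = 2x2
Op 4 fold_left: fold axis v@5; visible region now rows[2,4) x cols[4,5) = 2x1
Op 5 fold_up: fold axis h@3; visible region now rows[2,3) x cols[4,5) = 1x1
Op 6 cut(0, 0): punch at orig (2,4); cuts so far [(2, 4)]; region rows[2,3) x cols[4,5) = 1x1
Unfold 1 (reflect across h@3): 2 holes -> [(2, 4), (3, 4)]
Unfold 2 (reflect across v@5): 4 holes -> [(2, 4), (2, 5), (3, 4), (3, 5)]
Unfold 3 (reflect across h@2): 8 holes -> [(0, 4), (0, 5), (1, 4), (1, 5), (2, 4), (2, 5), (3, 4), (3, 5)]
Unfold 4 (reflect across v@6): 16 holes -> [(0, 4), (0, 5), (0, 6), (0, 7), (1, 4), (1, 5), (1, 6), (1, 7), (2, 4), (2, 5), (2, 6), (2, 7), (3, 4), (3, 5), (3, 6), (3, 7)]
Unfold 5 (reflect across v@4): 32 holes -> [(0, 0), (0, 1), (0, 2), (0, 3), (0, 4), (0, 5), (0, 6), (0, 7), (1, 0), (1, 1), (1, 2), (1, 3), (1, 4), (1, 5), (1, 6), (1, 7), (2, 0), (2, 1), (2, 2), (2, 3), (2, 4), (2, 5), (2, 6), (2, 7), (3, 0), (3, 1), (3, 2), (3, 3), (3, 4), (3, 5), (3, 6), (3, 7)]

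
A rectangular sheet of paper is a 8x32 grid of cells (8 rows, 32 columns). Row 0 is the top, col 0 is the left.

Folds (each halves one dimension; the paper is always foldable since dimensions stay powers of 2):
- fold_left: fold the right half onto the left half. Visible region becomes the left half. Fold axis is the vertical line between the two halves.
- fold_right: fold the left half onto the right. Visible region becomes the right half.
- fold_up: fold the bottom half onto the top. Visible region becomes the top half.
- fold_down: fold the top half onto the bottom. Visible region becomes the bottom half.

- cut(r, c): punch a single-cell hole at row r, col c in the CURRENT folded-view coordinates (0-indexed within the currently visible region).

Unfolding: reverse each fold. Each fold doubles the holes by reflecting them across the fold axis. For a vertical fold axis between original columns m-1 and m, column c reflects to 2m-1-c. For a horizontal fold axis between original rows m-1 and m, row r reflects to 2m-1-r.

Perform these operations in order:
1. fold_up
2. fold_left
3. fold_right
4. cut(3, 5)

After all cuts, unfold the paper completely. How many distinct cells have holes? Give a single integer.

Op 1 fold_up: fold axis h@4; visible region now rows[0,4) x cols[0,32) = 4x32
Op 2 fold_left: fold axis v@16; visible region now rows[0,4) x cols[0,16) = 4x16
Op 3 fold_right: fold axis v@8; visible region now rows[0,4) x cols[8,16) = 4x8
Op 4 cut(3, 5): punch at orig (3,13); cuts so far [(3, 13)]; region rows[0,4) x cols[8,16) = 4x8
Unfold 1 (reflect across v@8): 2 holes -> [(3, 2), (3, 13)]
Unfold 2 (reflect across v@16): 4 holes -> [(3, 2), (3, 13), (3, 18), (3, 29)]
Unfold 3 (reflect across h@4): 8 holes -> [(3, 2), (3, 13), (3, 18), (3, 29), (4, 2), (4, 13), (4, 18), (4, 29)]

Answer: 8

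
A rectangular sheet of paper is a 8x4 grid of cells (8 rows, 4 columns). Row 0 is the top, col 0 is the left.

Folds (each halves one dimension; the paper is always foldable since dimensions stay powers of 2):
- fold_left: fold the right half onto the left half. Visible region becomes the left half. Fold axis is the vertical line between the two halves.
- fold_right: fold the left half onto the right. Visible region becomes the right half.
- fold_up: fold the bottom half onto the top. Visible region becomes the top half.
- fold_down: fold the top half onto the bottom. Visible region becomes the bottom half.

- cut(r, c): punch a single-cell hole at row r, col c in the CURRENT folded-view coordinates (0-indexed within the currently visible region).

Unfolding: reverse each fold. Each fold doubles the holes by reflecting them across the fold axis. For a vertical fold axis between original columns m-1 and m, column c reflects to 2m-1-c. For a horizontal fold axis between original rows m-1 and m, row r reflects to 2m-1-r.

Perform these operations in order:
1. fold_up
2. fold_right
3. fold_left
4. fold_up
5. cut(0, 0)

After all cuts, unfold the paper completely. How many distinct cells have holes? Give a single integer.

Answer: 16

Derivation:
Op 1 fold_up: fold axis h@4; visible region now rows[0,4) x cols[0,4) = 4x4
Op 2 fold_right: fold axis v@2; visible region now rows[0,4) x cols[2,4) = 4x2
Op 3 fold_left: fold axis v@3; visible region now rows[0,4) x cols[2,3) = 4x1
Op 4 fold_up: fold axis h@2; visible region now rows[0,2) x cols[2,3) = 2x1
Op 5 cut(0, 0): punch at orig (0,2); cuts so far [(0, 2)]; region rows[0,2) x cols[2,3) = 2x1
Unfold 1 (reflect across h@2): 2 holes -> [(0, 2), (3, 2)]
Unfold 2 (reflect across v@3): 4 holes -> [(0, 2), (0, 3), (3, 2), (3, 3)]
Unfold 3 (reflect across v@2): 8 holes -> [(0, 0), (0, 1), (0, 2), (0, 3), (3, 0), (3, 1), (3, 2), (3, 3)]
Unfold 4 (reflect across h@4): 16 holes -> [(0, 0), (0, 1), (0, 2), (0, 3), (3, 0), (3, 1), (3, 2), (3, 3), (4, 0), (4, 1), (4, 2), (4, 3), (7, 0), (7, 1), (7, 2), (7, 3)]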